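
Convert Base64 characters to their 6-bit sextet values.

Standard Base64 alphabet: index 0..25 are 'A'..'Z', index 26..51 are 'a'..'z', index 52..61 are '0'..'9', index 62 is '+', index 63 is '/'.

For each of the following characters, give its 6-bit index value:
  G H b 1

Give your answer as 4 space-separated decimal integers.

Answer: 6 7 27 53

Derivation:
'G': A..Z range, ord('G') − ord('A') = 6
'H': A..Z range, ord('H') − ord('A') = 7
'b': a..z range, 26 + ord('b') − ord('a') = 27
'1': 0..9 range, 52 + ord('1') − ord('0') = 53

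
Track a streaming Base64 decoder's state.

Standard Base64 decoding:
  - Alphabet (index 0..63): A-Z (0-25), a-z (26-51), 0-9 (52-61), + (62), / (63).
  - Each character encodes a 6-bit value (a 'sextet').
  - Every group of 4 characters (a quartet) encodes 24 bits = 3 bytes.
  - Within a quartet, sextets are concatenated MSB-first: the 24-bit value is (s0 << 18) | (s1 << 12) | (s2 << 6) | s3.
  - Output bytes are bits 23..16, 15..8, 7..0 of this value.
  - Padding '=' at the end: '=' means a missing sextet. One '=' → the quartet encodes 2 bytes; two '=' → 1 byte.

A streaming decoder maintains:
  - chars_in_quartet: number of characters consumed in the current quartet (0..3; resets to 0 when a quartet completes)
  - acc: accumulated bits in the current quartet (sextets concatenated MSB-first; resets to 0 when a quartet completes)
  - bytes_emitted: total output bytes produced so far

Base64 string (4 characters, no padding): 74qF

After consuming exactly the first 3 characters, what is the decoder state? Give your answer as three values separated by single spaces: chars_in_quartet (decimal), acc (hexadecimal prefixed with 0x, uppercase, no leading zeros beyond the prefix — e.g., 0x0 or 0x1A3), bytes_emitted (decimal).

After char 0 ('7'=59): chars_in_quartet=1 acc=0x3B bytes_emitted=0
After char 1 ('4'=56): chars_in_quartet=2 acc=0xEF8 bytes_emitted=0
After char 2 ('q'=42): chars_in_quartet=3 acc=0x3BE2A bytes_emitted=0

Answer: 3 0x3BE2A 0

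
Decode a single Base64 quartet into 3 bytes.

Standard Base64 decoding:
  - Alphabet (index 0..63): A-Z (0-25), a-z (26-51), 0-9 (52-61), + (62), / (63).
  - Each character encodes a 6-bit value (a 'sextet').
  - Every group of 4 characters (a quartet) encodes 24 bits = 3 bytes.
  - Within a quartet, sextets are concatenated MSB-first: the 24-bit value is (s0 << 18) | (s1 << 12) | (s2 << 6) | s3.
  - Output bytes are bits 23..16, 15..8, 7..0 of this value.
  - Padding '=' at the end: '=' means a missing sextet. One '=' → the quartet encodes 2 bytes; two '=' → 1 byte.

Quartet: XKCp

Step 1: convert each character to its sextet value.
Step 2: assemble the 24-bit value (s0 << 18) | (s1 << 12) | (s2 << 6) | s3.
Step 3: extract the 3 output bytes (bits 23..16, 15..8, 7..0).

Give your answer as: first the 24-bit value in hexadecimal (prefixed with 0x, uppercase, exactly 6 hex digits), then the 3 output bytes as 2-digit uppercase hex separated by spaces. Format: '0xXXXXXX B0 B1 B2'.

Answer: 0x5CA0A9 5C A0 A9

Derivation:
Sextets: X=23, K=10, C=2, p=41
24-bit: (23<<18) | (10<<12) | (2<<6) | 41
      = 0x5C0000 | 0x00A000 | 0x000080 | 0x000029
      = 0x5CA0A9
Bytes: (v>>16)&0xFF=5C, (v>>8)&0xFF=A0, v&0xFF=A9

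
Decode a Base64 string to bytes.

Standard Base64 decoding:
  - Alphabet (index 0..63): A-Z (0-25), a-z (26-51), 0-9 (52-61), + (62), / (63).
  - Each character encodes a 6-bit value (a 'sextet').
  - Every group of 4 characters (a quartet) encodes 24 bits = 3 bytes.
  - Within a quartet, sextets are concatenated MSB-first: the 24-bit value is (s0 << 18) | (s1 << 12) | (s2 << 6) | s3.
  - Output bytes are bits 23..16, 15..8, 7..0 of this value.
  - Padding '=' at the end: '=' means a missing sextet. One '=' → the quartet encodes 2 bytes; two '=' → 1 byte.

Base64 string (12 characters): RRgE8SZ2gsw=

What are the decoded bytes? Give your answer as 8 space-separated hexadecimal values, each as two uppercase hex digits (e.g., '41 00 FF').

After char 0 ('R'=17): chars_in_quartet=1 acc=0x11 bytes_emitted=0
After char 1 ('R'=17): chars_in_quartet=2 acc=0x451 bytes_emitted=0
After char 2 ('g'=32): chars_in_quartet=3 acc=0x11460 bytes_emitted=0
After char 3 ('E'=4): chars_in_quartet=4 acc=0x451804 -> emit 45 18 04, reset; bytes_emitted=3
After char 4 ('8'=60): chars_in_quartet=1 acc=0x3C bytes_emitted=3
After char 5 ('S'=18): chars_in_quartet=2 acc=0xF12 bytes_emitted=3
After char 6 ('Z'=25): chars_in_quartet=3 acc=0x3C499 bytes_emitted=3
After char 7 ('2'=54): chars_in_quartet=4 acc=0xF12676 -> emit F1 26 76, reset; bytes_emitted=6
After char 8 ('g'=32): chars_in_quartet=1 acc=0x20 bytes_emitted=6
After char 9 ('s'=44): chars_in_quartet=2 acc=0x82C bytes_emitted=6
After char 10 ('w'=48): chars_in_quartet=3 acc=0x20B30 bytes_emitted=6
Padding '=': partial quartet acc=0x20B30 -> emit 82 CC; bytes_emitted=8

Answer: 45 18 04 F1 26 76 82 CC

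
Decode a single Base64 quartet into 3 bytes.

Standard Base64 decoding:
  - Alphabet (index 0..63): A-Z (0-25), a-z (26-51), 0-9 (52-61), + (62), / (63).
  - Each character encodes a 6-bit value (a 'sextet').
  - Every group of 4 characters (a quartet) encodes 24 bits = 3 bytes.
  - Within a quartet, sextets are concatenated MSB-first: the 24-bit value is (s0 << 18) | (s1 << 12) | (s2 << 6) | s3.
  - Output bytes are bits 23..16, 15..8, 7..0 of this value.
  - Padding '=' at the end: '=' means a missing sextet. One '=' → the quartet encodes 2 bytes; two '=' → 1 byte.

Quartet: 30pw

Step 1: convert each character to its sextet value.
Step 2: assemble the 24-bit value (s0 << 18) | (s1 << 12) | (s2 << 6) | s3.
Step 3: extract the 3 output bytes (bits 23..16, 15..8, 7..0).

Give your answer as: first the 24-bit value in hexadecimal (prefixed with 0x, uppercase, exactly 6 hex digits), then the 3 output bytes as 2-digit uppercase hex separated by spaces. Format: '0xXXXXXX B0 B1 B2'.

Answer: 0xDF4A70 DF 4A 70

Derivation:
Sextets: 3=55, 0=52, p=41, w=48
24-bit: (55<<18) | (52<<12) | (41<<6) | 48
      = 0xDC0000 | 0x034000 | 0x000A40 | 0x000030
      = 0xDF4A70
Bytes: (v>>16)&0xFF=DF, (v>>8)&0xFF=4A, v&0xFF=70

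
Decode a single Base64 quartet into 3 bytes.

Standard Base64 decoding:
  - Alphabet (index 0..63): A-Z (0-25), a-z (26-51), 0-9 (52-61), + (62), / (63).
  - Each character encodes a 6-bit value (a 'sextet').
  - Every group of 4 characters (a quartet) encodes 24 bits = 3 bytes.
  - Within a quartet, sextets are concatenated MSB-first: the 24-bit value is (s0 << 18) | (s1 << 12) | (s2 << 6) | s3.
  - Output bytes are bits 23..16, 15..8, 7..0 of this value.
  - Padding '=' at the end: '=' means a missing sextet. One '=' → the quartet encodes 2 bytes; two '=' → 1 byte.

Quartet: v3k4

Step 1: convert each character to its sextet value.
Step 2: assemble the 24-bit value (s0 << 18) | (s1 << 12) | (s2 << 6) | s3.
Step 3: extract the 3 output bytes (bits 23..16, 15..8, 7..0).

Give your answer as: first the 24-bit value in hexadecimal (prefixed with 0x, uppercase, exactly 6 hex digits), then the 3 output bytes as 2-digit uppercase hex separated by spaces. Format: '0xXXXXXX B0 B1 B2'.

Answer: 0xBF7938 BF 79 38

Derivation:
Sextets: v=47, 3=55, k=36, 4=56
24-bit: (47<<18) | (55<<12) | (36<<6) | 56
      = 0xBC0000 | 0x037000 | 0x000900 | 0x000038
      = 0xBF7938
Bytes: (v>>16)&0xFF=BF, (v>>8)&0xFF=79, v&0xFF=38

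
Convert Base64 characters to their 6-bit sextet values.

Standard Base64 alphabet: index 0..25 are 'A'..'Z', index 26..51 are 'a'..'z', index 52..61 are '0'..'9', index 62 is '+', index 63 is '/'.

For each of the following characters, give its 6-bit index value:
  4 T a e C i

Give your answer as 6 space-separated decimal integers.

'4': 0..9 range, 52 + ord('4') − ord('0') = 56
'T': A..Z range, ord('T') − ord('A') = 19
'a': a..z range, 26 + ord('a') − ord('a') = 26
'e': a..z range, 26 + ord('e') − ord('a') = 30
'C': A..Z range, ord('C') − ord('A') = 2
'i': a..z range, 26 + ord('i') − ord('a') = 34

Answer: 56 19 26 30 2 34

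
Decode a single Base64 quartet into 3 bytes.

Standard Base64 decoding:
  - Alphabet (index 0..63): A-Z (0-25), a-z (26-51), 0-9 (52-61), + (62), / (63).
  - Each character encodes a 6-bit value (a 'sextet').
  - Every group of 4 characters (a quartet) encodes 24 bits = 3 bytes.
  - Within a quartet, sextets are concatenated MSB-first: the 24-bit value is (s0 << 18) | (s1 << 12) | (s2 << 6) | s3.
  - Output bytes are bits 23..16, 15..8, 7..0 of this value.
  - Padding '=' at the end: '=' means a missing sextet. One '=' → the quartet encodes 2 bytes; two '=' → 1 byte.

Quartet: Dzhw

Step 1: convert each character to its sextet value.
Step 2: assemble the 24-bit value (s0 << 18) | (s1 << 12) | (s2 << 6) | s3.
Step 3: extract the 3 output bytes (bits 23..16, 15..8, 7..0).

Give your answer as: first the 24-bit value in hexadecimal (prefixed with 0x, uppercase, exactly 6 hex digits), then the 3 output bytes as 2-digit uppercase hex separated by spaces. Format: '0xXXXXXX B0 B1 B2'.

Sextets: D=3, z=51, h=33, w=48
24-bit: (3<<18) | (51<<12) | (33<<6) | 48
      = 0x0C0000 | 0x033000 | 0x000840 | 0x000030
      = 0x0F3870
Bytes: (v>>16)&0xFF=0F, (v>>8)&0xFF=38, v&0xFF=70

Answer: 0x0F3870 0F 38 70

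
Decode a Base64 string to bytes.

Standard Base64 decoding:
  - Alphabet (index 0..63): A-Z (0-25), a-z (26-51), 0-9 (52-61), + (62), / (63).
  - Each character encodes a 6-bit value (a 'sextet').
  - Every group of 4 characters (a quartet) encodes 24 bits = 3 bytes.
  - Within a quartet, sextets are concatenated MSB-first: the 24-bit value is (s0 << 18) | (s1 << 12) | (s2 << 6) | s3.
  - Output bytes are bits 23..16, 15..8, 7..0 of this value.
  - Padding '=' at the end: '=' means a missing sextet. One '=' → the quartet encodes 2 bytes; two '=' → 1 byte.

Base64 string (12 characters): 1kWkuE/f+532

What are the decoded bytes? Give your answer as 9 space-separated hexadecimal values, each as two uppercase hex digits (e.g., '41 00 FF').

Answer: D6 45 A4 B8 4F DF FB 9D F6

Derivation:
After char 0 ('1'=53): chars_in_quartet=1 acc=0x35 bytes_emitted=0
After char 1 ('k'=36): chars_in_quartet=2 acc=0xD64 bytes_emitted=0
After char 2 ('W'=22): chars_in_quartet=3 acc=0x35916 bytes_emitted=0
After char 3 ('k'=36): chars_in_quartet=4 acc=0xD645A4 -> emit D6 45 A4, reset; bytes_emitted=3
After char 4 ('u'=46): chars_in_quartet=1 acc=0x2E bytes_emitted=3
After char 5 ('E'=4): chars_in_quartet=2 acc=0xB84 bytes_emitted=3
After char 6 ('/'=63): chars_in_quartet=3 acc=0x2E13F bytes_emitted=3
After char 7 ('f'=31): chars_in_quartet=4 acc=0xB84FDF -> emit B8 4F DF, reset; bytes_emitted=6
After char 8 ('+'=62): chars_in_quartet=1 acc=0x3E bytes_emitted=6
After char 9 ('5'=57): chars_in_quartet=2 acc=0xFB9 bytes_emitted=6
After char 10 ('3'=55): chars_in_quartet=3 acc=0x3EE77 bytes_emitted=6
After char 11 ('2'=54): chars_in_quartet=4 acc=0xFB9DF6 -> emit FB 9D F6, reset; bytes_emitted=9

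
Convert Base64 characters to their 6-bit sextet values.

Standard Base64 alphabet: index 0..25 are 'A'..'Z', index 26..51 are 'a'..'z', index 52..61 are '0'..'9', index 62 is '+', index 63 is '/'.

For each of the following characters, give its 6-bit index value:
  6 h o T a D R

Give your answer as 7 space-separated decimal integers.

'6': 0..9 range, 52 + ord('6') − ord('0') = 58
'h': a..z range, 26 + ord('h') − ord('a') = 33
'o': a..z range, 26 + ord('o') − ord('a') = 40
'T': A..Z range, ord('T') − ord('A') = 19
'a': a..z range, 26 + ord('a') − ord('a') = 26
'D': A..Z range, ord('D') − ord('A') = 3
'R': A..Z range, ord('R') − ord('A') = 17

Answer: 58 33 40 19 26 3 17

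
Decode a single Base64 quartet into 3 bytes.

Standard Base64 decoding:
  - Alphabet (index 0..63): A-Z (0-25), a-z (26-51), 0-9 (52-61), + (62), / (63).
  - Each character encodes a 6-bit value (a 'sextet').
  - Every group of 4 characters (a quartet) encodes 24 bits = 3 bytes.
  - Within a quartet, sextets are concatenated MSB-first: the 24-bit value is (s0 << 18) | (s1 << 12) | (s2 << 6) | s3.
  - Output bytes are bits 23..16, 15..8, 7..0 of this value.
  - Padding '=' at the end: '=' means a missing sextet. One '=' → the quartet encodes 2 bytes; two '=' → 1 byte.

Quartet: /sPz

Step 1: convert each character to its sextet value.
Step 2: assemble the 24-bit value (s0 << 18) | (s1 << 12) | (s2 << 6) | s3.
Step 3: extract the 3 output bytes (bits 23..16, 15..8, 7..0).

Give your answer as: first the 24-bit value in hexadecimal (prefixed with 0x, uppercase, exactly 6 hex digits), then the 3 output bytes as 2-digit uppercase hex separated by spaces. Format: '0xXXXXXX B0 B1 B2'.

Sextets: /=63, s=44, P=15, z=51
24-bit: (63<<18) | (44<<12) | (15<<6) | 51
      = 0xFC0000 | 0x02C000 | 0x0003C0 | 0x000033
      = 0xFEC3F3
Bytes: (v>>16)&0xFF=FE, (v>>8)&0xFF=C3, v&0xFF=F3

Answer: 0xFEC3F3 FE C3 F3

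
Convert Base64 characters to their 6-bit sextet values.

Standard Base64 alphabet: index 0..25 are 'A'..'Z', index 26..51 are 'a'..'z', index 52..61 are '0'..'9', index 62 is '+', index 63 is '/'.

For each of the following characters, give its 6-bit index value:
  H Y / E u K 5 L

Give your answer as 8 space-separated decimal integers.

'H': A..Z range, ord('H') − ord('A') = 7
'Y': A..Z range, ord('Y') − ord('A') = 24
'/': index 63
'E': A..Z range, ord('E') − ord('A') = 4
'u': a..z range, 26 + ord('u') − ord('a') = 46
'K': A..Z range, ord('K') − ord('A') = 10
'5': 0..9 range, 52 + ord('5') − ord('0') = 57
'L': A..Z range, ord('L') − ord('A') = 11

Answer: 7 24 63 4 46 10 57 11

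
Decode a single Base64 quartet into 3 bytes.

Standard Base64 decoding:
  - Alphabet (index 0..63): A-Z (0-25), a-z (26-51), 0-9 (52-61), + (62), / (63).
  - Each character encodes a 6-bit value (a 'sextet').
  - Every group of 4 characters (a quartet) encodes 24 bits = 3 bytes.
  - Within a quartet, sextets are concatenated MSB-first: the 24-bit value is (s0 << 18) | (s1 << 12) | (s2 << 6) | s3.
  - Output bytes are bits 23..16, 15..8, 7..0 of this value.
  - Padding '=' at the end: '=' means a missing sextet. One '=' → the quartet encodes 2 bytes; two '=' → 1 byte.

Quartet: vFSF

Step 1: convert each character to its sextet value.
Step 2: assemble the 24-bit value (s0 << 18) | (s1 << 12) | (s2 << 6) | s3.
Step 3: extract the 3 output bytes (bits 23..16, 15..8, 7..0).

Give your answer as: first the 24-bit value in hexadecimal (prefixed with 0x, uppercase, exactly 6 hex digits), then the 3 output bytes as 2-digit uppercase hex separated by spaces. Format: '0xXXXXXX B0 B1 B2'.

Sextets: v=47, F=5, S=18, F=5
24-bit: (47<<18) | (5<<12) | (18<<6) | 5
      = 0xBC0000 | 0x005000 | 0x000480 | 0x000005
      = 0xBC5485
Bytes: (v>>16)&0xFF=BC, (v>>8)&0xFF=54, v&0xFF=85

Answer: 0xBC5485 BC 54 85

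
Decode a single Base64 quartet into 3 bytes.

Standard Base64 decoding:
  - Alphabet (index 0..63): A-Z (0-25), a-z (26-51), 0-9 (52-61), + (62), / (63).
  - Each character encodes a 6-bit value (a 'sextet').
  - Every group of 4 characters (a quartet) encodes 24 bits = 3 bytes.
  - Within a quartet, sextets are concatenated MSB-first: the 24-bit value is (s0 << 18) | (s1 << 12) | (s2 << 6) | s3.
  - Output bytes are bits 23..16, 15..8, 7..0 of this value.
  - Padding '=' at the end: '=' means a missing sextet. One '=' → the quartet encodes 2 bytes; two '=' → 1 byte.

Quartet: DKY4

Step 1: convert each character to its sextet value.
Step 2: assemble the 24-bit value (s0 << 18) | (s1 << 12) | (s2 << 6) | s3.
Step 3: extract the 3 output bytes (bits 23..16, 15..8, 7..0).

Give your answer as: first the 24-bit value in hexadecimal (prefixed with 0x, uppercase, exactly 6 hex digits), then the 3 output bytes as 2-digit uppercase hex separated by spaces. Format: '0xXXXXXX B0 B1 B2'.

Sextets: D=3, K=10, Y=24, 4=56
24-bit: (3<<18) | (10<<12) | (24<<6) | 56
      = 0x0C0000 | 0x00A000 | 0x000600 | 0x000038
      = 0x0CA638
Bytes: (v>>16)&0xFF=0C, (v>>8)&0xFF=A6, v&0xFF=38

Answer: 0x0CA638 0C A6 38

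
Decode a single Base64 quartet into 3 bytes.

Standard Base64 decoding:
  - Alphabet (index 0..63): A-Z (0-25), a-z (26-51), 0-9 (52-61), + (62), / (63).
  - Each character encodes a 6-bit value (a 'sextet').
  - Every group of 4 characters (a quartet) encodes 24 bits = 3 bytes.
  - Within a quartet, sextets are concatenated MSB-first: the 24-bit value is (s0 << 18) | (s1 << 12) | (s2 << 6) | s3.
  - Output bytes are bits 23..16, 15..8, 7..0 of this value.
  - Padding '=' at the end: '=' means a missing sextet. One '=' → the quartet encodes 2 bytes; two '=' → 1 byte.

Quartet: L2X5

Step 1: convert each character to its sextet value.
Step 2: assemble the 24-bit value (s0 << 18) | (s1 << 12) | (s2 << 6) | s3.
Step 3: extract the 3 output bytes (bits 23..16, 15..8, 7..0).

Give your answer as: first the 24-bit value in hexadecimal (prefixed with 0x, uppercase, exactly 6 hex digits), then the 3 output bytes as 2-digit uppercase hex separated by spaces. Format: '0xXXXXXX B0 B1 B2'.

Sextets: L=11, 2=54, X=23, 5=57
24-bit: (11<<18) | (54<<12) | (23<<6) | 57
      = 0x2C0000 | 0x036000 | 0x0005C0 | 0x000039
      = 0x2F65F9
Bytes: (v>>16)&0xFF=2F, (v>>8)&0xFF=65, v&0xFF=F9

Answer: 0x2F65F9 2F 65 F9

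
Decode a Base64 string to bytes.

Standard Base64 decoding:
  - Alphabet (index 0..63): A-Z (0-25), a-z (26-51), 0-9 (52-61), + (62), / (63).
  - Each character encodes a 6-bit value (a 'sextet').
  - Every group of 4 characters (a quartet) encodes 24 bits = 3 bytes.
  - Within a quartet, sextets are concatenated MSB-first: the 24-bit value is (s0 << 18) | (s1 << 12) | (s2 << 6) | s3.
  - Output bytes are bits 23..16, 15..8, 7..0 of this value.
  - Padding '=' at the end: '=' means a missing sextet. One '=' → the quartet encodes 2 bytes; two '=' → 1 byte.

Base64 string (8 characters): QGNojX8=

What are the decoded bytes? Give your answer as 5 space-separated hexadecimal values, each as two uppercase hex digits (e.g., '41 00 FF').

Answer: 40 63 68 8D 7F

Derivation:
After char 0 ('Q'=16): chars_in_quartet=1 acc=0x10 bytes_emitted=0
After char 1 ('G'=6): chars_in_quartet=2 acc=0x406 bytes_emitted=0
After char 2 ('N'=13): chars_in_quartet=3 acc=0x1018D bytes_emitted=0
After char 3 ('o'=40): chars_in_quartet=4 acc=0x406368 -> emit 40 63 68, reset; bytes_emitted=3
After char 4 ('j'=35): chars_in_quartet=1 acc=0x23 bytes_emitted=3
After char 5 ('X'=23): chars_in_quartet=2 acc=0x8D7 bytes_emitted=3
After char 6 ('8'=60): chars_in_quartet=3 acc=0x235FC bytes_emitted=3
Padding '=': partial quartet acc=0x235FC -> emit 8D 7F; bytes_emitted=5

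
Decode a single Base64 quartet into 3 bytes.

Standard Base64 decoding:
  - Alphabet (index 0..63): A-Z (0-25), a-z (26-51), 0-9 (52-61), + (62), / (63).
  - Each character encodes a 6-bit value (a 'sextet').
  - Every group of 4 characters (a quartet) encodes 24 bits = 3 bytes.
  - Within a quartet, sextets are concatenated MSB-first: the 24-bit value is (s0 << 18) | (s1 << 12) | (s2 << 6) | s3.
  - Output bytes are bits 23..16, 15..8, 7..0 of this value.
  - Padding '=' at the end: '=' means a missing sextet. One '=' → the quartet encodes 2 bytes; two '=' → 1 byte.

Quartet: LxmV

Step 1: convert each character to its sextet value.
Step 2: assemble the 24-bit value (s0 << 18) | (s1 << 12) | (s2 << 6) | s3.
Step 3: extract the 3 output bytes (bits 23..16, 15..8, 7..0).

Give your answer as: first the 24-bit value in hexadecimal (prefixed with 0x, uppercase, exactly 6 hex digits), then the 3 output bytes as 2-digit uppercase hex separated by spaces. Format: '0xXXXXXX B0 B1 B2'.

Sextets: L=11, x=49, m=38, V=21
24-bit: (11<<18) | (49<<12) | (38<<6) | 21
      = 0x2C0000 | 0x031000 | 0x000980 | 0x000015
      = 0x2F1995
Bytes: (v>>16)&0xFF=2F, (v>>8)&0xFF=19, v&0xFF=95

Answer: 0x2F1995 2F 19 95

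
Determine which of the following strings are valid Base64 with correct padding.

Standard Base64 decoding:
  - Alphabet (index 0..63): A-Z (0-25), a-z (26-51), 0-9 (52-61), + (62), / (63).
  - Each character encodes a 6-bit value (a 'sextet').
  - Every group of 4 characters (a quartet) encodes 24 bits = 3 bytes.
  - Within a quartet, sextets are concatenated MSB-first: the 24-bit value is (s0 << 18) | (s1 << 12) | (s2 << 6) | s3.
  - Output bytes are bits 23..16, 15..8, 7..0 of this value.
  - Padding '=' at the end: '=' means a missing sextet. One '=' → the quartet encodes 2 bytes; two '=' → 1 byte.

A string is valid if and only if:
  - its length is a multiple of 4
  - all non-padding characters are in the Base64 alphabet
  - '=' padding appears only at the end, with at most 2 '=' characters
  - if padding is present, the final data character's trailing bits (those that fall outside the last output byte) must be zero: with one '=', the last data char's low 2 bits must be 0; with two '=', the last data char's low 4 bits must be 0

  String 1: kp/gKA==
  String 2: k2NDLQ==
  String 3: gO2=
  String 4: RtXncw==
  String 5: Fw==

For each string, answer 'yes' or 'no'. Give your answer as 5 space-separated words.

String 1: 'kp/gKA==' → valid
String 2: 'k2NDLQ==' → valid
String 3: 'gO2=' → invalid (bad trailing bits)
String 4: 'RtXncw==' → valid
String 5: 'Fw==' → valid

Answer: yes yes no yes yes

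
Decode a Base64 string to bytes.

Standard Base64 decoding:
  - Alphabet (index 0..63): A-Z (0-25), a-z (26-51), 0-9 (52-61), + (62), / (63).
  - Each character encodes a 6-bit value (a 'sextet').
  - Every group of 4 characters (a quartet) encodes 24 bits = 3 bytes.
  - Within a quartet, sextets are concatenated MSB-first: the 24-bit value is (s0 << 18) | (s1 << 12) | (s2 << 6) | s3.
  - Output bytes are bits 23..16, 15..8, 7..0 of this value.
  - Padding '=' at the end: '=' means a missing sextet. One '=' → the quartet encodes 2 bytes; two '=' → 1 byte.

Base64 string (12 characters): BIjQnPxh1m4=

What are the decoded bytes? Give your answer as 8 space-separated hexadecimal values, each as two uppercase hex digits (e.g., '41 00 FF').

Answer: 04 88 D0 9C FC 61 D6 6E

Derivation:
After char 0 ('B'=1): chars_in_quartet=1 acc=0x1 bytes_emitted=0
After char 1 ('I'=8): chars_in_quartet=2 acc=0x48 bytes_emitted=0
After char 2 ('j'=35): chars_in_quartet=3 acc=0x1223 bytes_emitted=0
After char 3 ('Q'=16): chars_in_quartet=4 acc=0x488D0 -> emit 04 88 D0, reset; bytes_emitted=3
After char 4 ('n'=39): chars_in_quartet=1 acc=0x27 bytes_emitted=3
After char 5 ('P'=15): chars_in_quartet=2 acc=0x9CF bytes_emitted=3
After char 6 ('x'=49): chars_in_quartet=3 acc=0x273F1 bytes_emitted=3
After char 7 ('h'=33): chars_in_quartet=4 acc=0x9CFC61 -> emit 9C FC 61, reset; bytes_emitted=6
After char 8 ('1'=53): chars_in_quartet=1 acc=0x35 bytes_emitted=6
After char 9 ('m'=38): chars_in_quartet=2 acc=0xD66 bytes_emitted=6
After char 10 ('4'=56): chars_in_quartet=3 acc=0x359B8 bytes_emitted=6
Padding '=': partial quartet acc=0x359B8 -> emit D6 6E; bytes_emitted=8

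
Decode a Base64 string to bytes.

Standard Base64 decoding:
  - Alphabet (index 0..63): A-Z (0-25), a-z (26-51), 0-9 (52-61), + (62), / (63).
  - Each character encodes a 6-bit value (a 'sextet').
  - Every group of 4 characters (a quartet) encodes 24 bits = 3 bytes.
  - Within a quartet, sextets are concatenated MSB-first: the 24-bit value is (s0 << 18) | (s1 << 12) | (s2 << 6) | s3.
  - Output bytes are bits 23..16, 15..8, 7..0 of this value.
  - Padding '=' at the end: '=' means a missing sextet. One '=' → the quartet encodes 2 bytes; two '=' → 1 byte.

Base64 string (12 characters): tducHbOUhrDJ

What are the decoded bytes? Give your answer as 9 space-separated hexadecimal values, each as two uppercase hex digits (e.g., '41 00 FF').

Answer: B5 DB 9C 1D B3 94 86 B0 C9

Derivation:
After char 0 ('t'=45): chars_in_quartet=1 acc=0x2D bytes_emitted=0
After char 1 ('d'=29): chars_in_quartet=2 acc=0xB5D bytes_emitted=0
After char 2 ('u'=46): chars_in_quartet=3 acc=0x2D76E bytes_emitted=0
After char 3 ('c'=28): chars_in_quartet=4 acc=0xB5DB9C -> emit B5 DB 9C, reset; bytes_emitted=3
After char 4 ('H'=7): chars_in_quartet=1 acc=0x7 bytes_emitted=3
After char 5 ('b'=27): chars_in_quartet=2 acc=0x1DB bytes_emitted=3
After char 6 ('O'=14): chars_in_quartet=3 acc=0x76CE bytes_emitted=3
After char 7 ('U'=20): chars_in_quartet=4 acc=0x1DB394 -> emit 1D B3 94, reset; bytes_emitted=6
After char 8 ('h'=33): chars_in_quartet=1 acc=0x21 bytes_emitted=6
After char 9 ('r'=43): chars_in_quartet=2 acc=0x86B bytes_emitted=6
After char 10 ('D'=3): chars_in_quartet=3 acc=0x21AC3 bytes_emitted=6
After char 11 ('J'=9): chars_in_quartet=4 acc=0x86B0C9 -> emit 86 B0 C9, reset; bytes_emitted=9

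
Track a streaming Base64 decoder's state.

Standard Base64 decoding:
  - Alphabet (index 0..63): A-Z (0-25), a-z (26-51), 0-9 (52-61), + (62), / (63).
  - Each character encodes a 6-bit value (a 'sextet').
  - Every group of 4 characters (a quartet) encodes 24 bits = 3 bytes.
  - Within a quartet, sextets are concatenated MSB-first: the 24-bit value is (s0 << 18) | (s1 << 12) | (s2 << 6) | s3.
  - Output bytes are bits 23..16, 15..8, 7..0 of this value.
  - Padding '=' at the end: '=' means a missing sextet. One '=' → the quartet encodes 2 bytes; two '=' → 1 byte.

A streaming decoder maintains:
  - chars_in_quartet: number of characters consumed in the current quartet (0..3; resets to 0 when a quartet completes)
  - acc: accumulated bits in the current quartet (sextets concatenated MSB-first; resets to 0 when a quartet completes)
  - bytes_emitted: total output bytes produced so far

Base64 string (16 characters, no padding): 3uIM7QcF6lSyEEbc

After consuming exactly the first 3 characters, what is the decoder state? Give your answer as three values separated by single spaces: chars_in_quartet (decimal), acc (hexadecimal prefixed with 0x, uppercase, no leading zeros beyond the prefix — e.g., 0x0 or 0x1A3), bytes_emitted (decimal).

Answer: 3 0x37B88 0

Derivation:
After char 0 ('3'=55): chars_in_quartet=1 acc=0x37 bytes_emitted=0
After char 1 ('u'=46): chars_in_quartet=2 acc=0xDEE bytes_emitted=0
After char 2 ('I'=8): chars_in_quartet=3 acc=0x37B88 bytes_emitted=0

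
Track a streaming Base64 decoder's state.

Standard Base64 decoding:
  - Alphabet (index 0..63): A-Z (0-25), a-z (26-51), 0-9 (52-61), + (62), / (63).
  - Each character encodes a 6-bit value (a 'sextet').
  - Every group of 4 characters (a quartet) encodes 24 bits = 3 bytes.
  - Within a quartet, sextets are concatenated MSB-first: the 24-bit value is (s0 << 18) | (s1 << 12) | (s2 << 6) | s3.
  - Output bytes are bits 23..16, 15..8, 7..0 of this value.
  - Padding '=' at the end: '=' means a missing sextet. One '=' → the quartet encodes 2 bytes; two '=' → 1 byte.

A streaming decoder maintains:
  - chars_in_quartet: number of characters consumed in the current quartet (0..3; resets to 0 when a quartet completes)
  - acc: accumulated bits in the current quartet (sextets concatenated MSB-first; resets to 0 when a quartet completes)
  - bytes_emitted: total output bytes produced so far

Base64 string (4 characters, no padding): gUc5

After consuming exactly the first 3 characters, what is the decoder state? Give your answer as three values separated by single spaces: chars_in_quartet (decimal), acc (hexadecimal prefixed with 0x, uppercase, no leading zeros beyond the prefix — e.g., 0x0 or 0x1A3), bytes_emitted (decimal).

Answer: 3 0x2051C 0

Derivation:
After char 0 ('g'=32): chars_in_quartet=1 acc=0x20 bytes_emitted=0
After char 1 ('U'=20): chars_in_quartet=2 acc=0x814 bytes_emitted=0
After char 2 ('c'=28): chars_in_quartet=3 acc=0x2051C bytes_emitted=0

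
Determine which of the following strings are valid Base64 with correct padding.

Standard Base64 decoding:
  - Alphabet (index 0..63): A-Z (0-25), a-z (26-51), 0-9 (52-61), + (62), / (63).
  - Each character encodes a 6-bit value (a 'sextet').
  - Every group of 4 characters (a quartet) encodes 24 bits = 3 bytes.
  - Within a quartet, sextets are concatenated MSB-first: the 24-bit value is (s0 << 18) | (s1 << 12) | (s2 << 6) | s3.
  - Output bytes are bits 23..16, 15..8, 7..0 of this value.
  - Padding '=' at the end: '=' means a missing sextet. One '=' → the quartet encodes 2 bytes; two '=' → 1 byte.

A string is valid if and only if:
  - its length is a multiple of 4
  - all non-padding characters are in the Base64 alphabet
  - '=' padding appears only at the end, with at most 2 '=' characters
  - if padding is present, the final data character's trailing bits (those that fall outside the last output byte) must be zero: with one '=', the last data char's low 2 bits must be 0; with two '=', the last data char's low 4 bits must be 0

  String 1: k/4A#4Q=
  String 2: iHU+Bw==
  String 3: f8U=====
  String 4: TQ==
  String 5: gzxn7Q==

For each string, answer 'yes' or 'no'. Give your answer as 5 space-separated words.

String 1: 'k/4A#4Q=' → invalid (bad char(s): ['#'])
String 2: 'iHU+Bw==' → valid
String 3: 'f8U=====' → invalid (5 pad chars (max 2))
String 4: 'TQ==' → valid
String 5: 'gzxn7Q==' → valid

Answer: no yes no yes yes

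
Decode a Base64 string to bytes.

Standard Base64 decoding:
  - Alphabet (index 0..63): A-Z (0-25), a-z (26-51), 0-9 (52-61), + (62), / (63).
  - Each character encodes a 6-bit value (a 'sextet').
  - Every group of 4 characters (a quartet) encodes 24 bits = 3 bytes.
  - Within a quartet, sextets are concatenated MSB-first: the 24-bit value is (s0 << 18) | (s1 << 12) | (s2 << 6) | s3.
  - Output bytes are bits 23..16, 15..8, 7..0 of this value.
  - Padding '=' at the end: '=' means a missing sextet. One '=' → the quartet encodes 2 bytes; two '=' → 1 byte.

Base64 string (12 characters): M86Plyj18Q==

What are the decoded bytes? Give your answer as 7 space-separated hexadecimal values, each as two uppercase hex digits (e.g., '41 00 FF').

After char 0 ('M'=12): chars_in_quartet=1 acc=0xC bytes_emitted=0
After char 1 ('8'=60): chars_in_quartet=2 acc=0x33C bytes_emitted=0
After char 2 ('6'=58): chars_in_quartet=3 acc=0xCF3A bytes_emitted=0
After char 3 ('P'=15): chars_in_quartet=4 acc=0x33CE8F -> emit 33 CE 8F, reset; bytes_emitted=3
After char 4 ('l'=37): chars_in_quartet=1 acc=0x25 bytes_emitted=3
After char 5 ('y'=50): chars_in_quartet=2 acc=0x972 bytes_emitted=3
After char 6 ('j'=35): chars_in_quartet=3 acc=0x25CA3 bytes_emitted=3
After char 7 ('1'=53): chars_in_quartet=4 acc=0x9728F5 -> emit 97 28 F5, reset; bytes_emitted=6
After char 8 ('8'=60): chars_in_quartet=1 acc=0x3C bytes_emitted=6
After char 9 ('Q'=16): chars_in_quartet=2 acc=0xF10 bytes_emitted=6
Padding '==': partial quartet acc=0xF10 -> emit F1; bytes_emitted=7

Answer: 33 CE 8F 97 28 F5 F1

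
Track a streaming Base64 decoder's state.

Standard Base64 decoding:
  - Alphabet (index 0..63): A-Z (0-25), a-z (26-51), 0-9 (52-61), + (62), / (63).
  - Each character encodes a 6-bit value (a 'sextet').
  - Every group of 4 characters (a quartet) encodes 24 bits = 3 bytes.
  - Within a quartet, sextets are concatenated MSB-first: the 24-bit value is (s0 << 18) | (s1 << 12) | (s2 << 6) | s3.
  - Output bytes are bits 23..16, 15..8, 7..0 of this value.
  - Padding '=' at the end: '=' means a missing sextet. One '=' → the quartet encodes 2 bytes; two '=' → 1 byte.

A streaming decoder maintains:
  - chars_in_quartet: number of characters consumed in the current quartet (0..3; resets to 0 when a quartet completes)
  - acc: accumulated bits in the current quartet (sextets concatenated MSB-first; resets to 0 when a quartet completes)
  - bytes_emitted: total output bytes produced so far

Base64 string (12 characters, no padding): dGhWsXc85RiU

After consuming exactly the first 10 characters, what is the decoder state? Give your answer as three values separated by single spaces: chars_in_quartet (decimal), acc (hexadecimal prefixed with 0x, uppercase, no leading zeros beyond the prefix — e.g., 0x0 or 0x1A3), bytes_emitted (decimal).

After char 0 ('d'=29): chars_in_quartet=1 acc=0x1D bytes_emitted=0
After char 1 ('G'=6): chars_in_quartet=2 acc=0x746 bytes_emitted=0
After char 2 ('h'=33): chars_in_quartet=3 acc=0x1D1A1 bytes_emitted=0
After char 3 ('W'=22): chars_in_quartet=4 acc=0x746856 -> emit 74 68 56, reset; bytes_emitted=3
After char 4 ('s'=44): chars_in_quartet=1 acc=0x2C bytes_emitted=3
After char 5 ('X'=23): chars_in_quartet=2 acc=0xB17 bytes_emitted=3
After char 6 ('c'=28): chars_in_quartet=3 acc=0x2C5DC bytes_emitted=3
After char 7 ('8'=60): chars_in_quartet=4 acc=0xB1773C -> emit B1 77 3C, reset; bytes_emitted=6
After char 8 ('5'=57): chars_in_quartet=1 acc=0x39 bytes_emitted=6
After char 9 ('R'=17): chars_in_quartet=2 acc=0xE51 bytes_emitted=6

Answer: 2 0xE51 6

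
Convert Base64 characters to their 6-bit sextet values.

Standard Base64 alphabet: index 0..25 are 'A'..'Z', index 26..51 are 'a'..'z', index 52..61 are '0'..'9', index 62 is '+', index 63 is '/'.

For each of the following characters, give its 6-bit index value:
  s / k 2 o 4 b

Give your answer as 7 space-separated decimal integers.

's': a..z range, 26 + ord('s') − ord('a') = 44
'/': index 63
'k': a..z range, 26 + ord('k') − ord('a') = 36
'2': 0..9 range, 52 + ord('2') − ord('0') = 54
'o': a..z range, 26 + ord('o') − ord('a') = 40
'4': 0..9 range, 52 + ord('4') − ord('0') = 56
'b': a..z range, 26 + ord('b') − ord('a') = 27

Answer: 44 63 36 54 40 56 27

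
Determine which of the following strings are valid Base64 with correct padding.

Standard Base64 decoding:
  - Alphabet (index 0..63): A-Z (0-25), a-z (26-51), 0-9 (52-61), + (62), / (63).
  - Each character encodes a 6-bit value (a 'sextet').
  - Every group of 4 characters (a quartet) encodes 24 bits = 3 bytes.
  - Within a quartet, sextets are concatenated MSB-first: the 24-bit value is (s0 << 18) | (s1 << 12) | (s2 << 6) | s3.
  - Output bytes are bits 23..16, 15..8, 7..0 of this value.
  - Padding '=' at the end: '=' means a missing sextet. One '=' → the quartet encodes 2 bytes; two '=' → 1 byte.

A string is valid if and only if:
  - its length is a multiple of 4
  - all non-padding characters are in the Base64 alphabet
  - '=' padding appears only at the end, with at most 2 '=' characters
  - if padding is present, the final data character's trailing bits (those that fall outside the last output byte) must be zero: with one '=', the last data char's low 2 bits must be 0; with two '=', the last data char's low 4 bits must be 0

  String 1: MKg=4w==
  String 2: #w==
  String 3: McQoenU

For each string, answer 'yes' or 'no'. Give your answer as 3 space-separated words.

String 1: 'MKg=4w==' → invalid (bad char(s): ['=']; '=' in middle)
String 2: '#w==' → invalid (bad char(s): ['#'])
String 3: 'McQoenU' → invalid (len=7 not mult of 4)

Answer: no no no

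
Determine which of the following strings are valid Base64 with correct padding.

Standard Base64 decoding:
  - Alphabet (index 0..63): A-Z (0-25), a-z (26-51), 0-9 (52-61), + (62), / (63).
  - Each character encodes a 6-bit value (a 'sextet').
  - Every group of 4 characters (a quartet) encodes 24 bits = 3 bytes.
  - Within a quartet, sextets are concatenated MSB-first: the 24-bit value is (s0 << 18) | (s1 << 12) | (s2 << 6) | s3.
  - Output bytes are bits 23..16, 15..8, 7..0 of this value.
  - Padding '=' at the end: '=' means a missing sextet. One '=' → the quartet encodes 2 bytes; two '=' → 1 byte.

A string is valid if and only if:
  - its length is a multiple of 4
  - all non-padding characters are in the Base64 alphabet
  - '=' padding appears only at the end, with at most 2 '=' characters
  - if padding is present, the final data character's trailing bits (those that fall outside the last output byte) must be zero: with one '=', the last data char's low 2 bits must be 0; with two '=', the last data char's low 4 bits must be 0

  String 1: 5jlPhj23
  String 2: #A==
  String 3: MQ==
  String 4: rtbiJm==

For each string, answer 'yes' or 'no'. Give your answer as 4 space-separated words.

Answer: yes no yes no

Derivation:
String 1: '5jlPhj23' → valid
String 2: '#A==' → invalid (bad char(s): ['#'])
String 3: 'MQ==' → valid
String 4: 'rtbiJm==' → invalid (bad trailing bits)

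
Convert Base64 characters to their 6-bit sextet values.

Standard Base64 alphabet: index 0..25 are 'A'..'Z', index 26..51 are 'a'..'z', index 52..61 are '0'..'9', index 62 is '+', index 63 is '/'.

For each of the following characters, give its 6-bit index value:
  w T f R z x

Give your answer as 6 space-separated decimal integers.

Answer: 48 19 31 17 51 49

Derivation:
'w': a..z range, 26 + ord('w') − ord('a') = 48
'T': A..Z range, ord('T') − ord('A') = 19
'f': a..z range, 26 + ord('f') − ord('a') = 31
'R': A..Z range, ord('R') − ord('A') = 17
'z': a..z range, 26 + ord('z') − ord('a') = 51
'x': a..z range, 26 + ord('x') − ord('a') = 49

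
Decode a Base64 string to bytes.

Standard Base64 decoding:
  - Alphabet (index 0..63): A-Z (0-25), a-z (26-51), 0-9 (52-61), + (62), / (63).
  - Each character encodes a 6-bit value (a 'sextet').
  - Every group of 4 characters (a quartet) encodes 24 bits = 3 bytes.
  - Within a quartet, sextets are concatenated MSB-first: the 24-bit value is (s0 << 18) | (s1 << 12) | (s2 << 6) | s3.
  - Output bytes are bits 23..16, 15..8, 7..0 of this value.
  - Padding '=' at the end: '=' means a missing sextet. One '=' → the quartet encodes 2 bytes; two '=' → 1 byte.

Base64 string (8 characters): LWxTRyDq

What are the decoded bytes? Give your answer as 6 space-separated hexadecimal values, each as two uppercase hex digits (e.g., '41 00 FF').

Answer: 2D 6C 53 47 20 EA

Derivation:
After char 0 ('L'=11): chars_in_quartet=1 acc=0xB bytes_emitted=0
After char 1 ('W'=22): chars_in_quartet=2 acc=0x2D6 bytes_emitted=0
After char 2 ('x'=49): chars_in_quartet=3 acc=0xB5B1 bytes_emitted=0
After char 3 ('T'=19): chars_in_quartet=4 acc=0x2D6C53 -> emit 2D 6C 53, reset; bytes_emitted=3
After char 4 ('R'=17): chars_in_quartet=1 acc=0x11 bytes_emitted=3
After char 5 ('y'=50): chars_in_quartet=2 acc=0x472 bytes_emitted=3
After char 6 ('D'=3): chars_in_quartet=3 acc=0x11C83 bytes_emitted=3
After char 7 ('q'=42): chars_in_quartet=4 acc=0x4720EA -> emit 47 20 EA, reset; bytes_emitted=6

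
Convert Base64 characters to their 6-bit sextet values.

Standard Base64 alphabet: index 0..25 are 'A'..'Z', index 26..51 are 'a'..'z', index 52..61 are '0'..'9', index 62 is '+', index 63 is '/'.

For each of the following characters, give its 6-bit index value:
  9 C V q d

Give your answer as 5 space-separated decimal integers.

Answer: 61 2 21 42 29

Derivation:
'9': 0..9 range, 52 + ord('9') − ord('0') = 61
'C': A..Z range, ord('C') − ord('A') = 2
'V': A..Z range, ord('V') − ord('A') = 21
'q': a..z range, 26 + ord('q') − ord('a') = 42
'd': a..z range, 26 + ord('d') − ord('a') = 29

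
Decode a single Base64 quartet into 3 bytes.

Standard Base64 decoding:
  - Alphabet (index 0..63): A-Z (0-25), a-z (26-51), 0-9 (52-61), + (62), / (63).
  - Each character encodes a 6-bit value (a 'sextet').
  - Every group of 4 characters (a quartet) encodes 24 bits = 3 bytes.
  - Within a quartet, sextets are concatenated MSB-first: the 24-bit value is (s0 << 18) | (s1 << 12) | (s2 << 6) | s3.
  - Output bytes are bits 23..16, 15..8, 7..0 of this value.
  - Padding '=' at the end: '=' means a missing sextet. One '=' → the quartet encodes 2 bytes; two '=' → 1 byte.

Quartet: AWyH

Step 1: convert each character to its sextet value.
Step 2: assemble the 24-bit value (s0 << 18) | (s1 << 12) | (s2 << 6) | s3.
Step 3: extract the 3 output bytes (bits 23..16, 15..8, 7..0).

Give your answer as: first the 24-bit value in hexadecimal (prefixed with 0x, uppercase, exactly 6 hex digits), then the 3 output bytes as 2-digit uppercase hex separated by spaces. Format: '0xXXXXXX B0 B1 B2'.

Answer: 0x016C87 01 6C 87

Derivation:
Sextets: A=0, W=22, y=50, H=7
24-bit: (0<<18) | (22<<12) | (50<<6) | 7
      = 0x000000 | 0x016000 | 0x000C80 | 0x000007
      = 0x016C87
Bytes: (v>>16)&0xFF=01, (v>>8)&0xFF=6C, v&0xFF=87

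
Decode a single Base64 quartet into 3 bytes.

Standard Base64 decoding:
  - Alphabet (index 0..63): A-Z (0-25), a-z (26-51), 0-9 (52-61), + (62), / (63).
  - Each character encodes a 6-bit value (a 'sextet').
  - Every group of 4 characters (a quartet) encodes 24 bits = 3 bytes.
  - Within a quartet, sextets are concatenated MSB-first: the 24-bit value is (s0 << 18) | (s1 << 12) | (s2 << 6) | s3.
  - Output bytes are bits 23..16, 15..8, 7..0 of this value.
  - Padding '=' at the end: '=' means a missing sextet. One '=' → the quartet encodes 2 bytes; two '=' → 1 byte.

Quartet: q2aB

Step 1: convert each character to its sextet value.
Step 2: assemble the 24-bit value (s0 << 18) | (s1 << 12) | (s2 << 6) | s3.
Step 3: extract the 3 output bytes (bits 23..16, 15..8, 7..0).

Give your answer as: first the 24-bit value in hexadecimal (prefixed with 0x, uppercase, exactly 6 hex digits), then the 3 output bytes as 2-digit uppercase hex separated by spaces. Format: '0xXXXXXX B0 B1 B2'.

Sextets: q=42, 2=54, a=26, B=1
24-bit: (42<<18) | (54<<12) | (26<<6) | 1
      = 0xA80000 | 0x036000 | 0x000680 | 0x000001
      = 0xAB6681
Bytes: (v>>16)&0xFF=AB, (v>>8)&0xFF=66, v&0xFF=81

Answer: 0xAB6681 AB 66 81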